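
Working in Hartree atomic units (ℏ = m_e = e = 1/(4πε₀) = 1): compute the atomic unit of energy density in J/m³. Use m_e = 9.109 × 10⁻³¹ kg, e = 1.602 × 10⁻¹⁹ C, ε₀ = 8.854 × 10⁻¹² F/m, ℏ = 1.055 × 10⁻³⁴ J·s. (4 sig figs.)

2.929 × 10¹³ J/m³

The unique combination of the constants set to 1 with dimensions of energy density is u_au = E_h/a₀³ = m_e⁴e¹⁰/((4πε₀)⁵ℏ⁸).
E_h = 4.354 × 10⁻¹⁸ J
a₀ = 5.297 × 10⁻¹¹ m
E_h/a₀³ = 2.929 × 10¹³ J/m³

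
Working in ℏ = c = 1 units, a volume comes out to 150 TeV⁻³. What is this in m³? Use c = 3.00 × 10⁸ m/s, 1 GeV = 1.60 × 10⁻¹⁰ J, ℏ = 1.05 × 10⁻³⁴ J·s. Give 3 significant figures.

Volume is [L]³ = [E]⁻³·(ℏc)³.
1 GeV⁻³ → (ℏc)³ × (1 GeV in J)⁻³ = 7.63 × 10⁻⁴⁸ m³.
Convert the energy scale: 150 TeV⁻³ = 1.50 × 10⁻⁷ GeV⁻³.
Result: 1.50 × 10⁻⁷ × 7.63 × 10⁻⁴⁸ = 1.14 × 10⁻⁵⁴ m³.

1.14 × 10⁻⁵⁴ m³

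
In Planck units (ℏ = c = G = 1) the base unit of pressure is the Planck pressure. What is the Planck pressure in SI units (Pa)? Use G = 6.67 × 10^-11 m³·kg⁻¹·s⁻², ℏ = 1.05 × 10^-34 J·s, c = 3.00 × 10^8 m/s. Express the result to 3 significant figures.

p_P = c⁷/(ℏG²)
  = 2.19 × 10^59 / 4.67 × 10^-55
  = 4.68 × 10^113 Pa

4.68 × 10^113 Pa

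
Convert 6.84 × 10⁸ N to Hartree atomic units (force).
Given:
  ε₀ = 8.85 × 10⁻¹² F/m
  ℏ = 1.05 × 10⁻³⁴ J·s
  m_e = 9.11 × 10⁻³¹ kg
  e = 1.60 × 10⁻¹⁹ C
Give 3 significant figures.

8.21 × 10¹⁵

atomic unit of force: F_au = E_h/a₀ = m_e²e⁶/((4πε₀)³ℏ⁴) = 8.33 × 10⁻⁸ N.
6.84 × 10⁸ / 8.33 × 10⁻⁸ = 8.21 × 10¹⁵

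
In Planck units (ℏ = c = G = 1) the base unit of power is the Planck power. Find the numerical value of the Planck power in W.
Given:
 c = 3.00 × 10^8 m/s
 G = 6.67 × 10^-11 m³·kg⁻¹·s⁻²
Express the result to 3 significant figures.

P_P = c⁵/G
  = 2.43 × 10^42 / 6.67 × 10^-11
  = 3.64 × 10^52 W

3.64 × 10^52 W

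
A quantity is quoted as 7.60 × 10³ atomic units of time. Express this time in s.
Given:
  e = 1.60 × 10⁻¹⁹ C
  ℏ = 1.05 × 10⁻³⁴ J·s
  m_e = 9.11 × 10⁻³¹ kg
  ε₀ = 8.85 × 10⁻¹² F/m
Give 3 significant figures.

1.82 × 10⁻¹³ s

One atomic unit of time: τ_au = (4πε₀)²ℏ³/(m_e e⁴) = 2.40 × 10⁻¹⁷ s.
7.60 × 10³ × 2.40 × 10⁻¹⁷ s = 1.82 × 10⁻¹³ s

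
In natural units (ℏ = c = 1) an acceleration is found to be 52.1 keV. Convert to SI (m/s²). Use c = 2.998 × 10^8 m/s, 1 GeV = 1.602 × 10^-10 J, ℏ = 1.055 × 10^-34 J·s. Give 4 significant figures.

2.372 × 10^28 m/s²

Acceleration is [L]/[T]² = c·[E]/ℏ.
1 GeV → c/ℏ × (1 GeV in J) = 4.552 × 10^32 m/s².
Convert the energy scale: 52.1 keV = 5.21 × 10^-5 GeV.
Result: 5.21 × 10^-5 × 4.552 × 10^32 = 2.372 × 10^28 m/s².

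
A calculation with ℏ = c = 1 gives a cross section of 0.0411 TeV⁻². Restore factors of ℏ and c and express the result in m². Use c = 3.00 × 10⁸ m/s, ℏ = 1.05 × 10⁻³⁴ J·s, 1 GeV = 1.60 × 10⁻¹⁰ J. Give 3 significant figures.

1.59 × 10⁻³⁹ m²

Area is [L]² = [E]⁻²·(ℏc)²; restore (ℏc)².
1 GeV⁻² → (ℏc)² × (1 GeV in J)⁻² = 3.88 × 10⁻³² m².
Convert the energy scale: 0.0411 TeV⁻² = 4.11 × 10⁻⁸ GeV⁻².
Result: 4.11 × 10⁻⁸ × 3.88 × 10⁻³² = 1.59 × 10⁻³⁹ m².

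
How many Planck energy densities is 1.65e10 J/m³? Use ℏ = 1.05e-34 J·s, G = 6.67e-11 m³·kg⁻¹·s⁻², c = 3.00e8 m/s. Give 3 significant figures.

Planck energy density: u_P = c⁷/(ℏG²) = 4.68e113 J/m³.
1.65e10 / 4.68e113 = 3.52e-104

3.52e-104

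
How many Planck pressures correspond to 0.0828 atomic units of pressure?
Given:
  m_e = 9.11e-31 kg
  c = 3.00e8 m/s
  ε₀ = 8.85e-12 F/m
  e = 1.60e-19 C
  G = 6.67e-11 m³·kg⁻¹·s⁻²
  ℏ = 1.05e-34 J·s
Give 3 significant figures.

atomic unit of pressure: P_au = E_h/a₀³ = m_e⁴e¹⁰/((4πε₀)⁵ℏ⁸) = 3.01e13 Pa
Planck pressure: p_P = c⁷/(ℏG²) = 4.68e113 Pa
0.0828 × 3.01e13 / 4.68e113 = 5.33e-102

5.33e-102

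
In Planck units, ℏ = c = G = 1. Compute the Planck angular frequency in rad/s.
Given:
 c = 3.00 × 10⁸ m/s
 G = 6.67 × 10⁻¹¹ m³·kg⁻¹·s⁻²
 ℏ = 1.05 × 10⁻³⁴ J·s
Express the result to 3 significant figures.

The unique combination of the constants set to 1 with dimensions of angular frequency is ω_P = √(c⁵/(ℏG)).
  = √(3.47 × 10⁸⁶)
  = 1.86 × 10⁴³ rad/s

1.86 × 10⁴³ rad/s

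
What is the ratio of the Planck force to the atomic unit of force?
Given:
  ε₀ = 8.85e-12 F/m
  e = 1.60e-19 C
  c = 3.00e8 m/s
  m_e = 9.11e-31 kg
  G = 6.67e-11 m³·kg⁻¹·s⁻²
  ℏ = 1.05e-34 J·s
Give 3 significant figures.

Planck force: F_P = c⁴/G = 1.21e44 N
atomic unit of force: F_au = E_h/a₀ = m_e²e⁶/((4πε₀)³ℏ⁴) = 8.33e-8 N
ratio = 1.21e44 / 8.33e-8 = 1.46e51

1.46e51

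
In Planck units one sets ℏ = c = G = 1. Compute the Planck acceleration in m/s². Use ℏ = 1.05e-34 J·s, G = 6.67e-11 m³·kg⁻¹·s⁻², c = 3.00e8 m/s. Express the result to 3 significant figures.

5.59e51 m/s²

a_P = √(c⁷/(ℏG))
  = √(3.12e103)
  = 5.59e51 m/s²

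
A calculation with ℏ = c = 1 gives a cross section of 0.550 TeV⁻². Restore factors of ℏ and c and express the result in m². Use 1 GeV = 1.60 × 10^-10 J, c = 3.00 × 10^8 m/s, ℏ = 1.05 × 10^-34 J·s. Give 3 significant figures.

2.13 × 10^-38 m²

Area is [L]² = [E]⁻²·(ℏc)²; restore (ℏc)².
1 GeV⁻² → (ℏc)² × (1 GeV in J)⁻² = 3.88 × 10^-32 m².
Convert the energy scale: 0.550 TeV⁻² = 5.50 × 10^-7 GeV⁻².
Result: 5.50 × 10^-7 × 3.88 × 10^-32 = 2.13 × 10^-38 m².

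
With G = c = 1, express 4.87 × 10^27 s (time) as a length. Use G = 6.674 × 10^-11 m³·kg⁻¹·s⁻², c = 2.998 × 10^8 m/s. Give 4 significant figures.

1.460 × 10^36 m

Time → length via c.
4.87 × 10^27 s × (c) = 1.460 × 10^36 m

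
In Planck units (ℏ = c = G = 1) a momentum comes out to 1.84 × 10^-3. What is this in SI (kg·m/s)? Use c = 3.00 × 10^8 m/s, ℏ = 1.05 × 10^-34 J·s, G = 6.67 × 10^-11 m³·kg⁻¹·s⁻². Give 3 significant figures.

One Planck momentum: p_P = √(ℏc³/G) = 6.52 kg·m/s.
1.84 × 10^-3 × 6.52 kg·m/s = 0.0120 kg·m/s

0.0120 kg·m/s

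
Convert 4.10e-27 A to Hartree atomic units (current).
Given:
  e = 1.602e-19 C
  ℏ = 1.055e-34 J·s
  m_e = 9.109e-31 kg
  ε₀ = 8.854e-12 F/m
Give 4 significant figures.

6.201e-25

atomic unit of electric current: I_au = e E_h/ℏ = m_e e⁵/((4πε₀)²ℏ³) = 6.612e-3 A.
4.10e-27 / 6.612e-3 = 6.201e-25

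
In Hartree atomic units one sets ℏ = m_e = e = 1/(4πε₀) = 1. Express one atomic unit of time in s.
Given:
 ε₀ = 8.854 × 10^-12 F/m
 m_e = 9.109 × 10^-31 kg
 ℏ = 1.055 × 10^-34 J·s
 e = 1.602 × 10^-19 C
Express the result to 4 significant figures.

τ_au = (4πε₀)²ℏ³/(m_e e⁴)
E_h = 4.354 × 10^-18 J
ℏ/E_h = 2.423 × 10^-17 s

2.423 × 10^-17 s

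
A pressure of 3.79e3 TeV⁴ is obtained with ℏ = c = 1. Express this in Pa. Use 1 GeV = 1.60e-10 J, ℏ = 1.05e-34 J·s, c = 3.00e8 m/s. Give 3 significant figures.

Pressure is [E]/[L]³ = [E]⁴/(ℏc)³.
1 GeV⁴ → 1/(ℏc)³ × (1 GeV in J)⁴ = 2.10e37 Pa.
Convert the energy scale: 3.79e3 TeV⁴ = 3.79e15 GeV⁴.
Result: 3.79e15 × 2.10e37 = 7.95e52 Pa.

7.95e52 Pa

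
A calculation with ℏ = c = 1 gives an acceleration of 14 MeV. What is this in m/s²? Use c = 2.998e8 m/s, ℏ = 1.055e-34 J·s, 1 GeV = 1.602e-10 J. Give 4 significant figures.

Acceleration is [L]/[T]² = c·[E]/ℏ.
1 GeV → c/ℏ × (1 GeV in J) = 4.552e32 m/s².
Convert the energy scale: 14 MeV = 0.0140 GeV.
Result: 0.0140 × 4.552e32 = 6.373e30 m/s².

6.373e30 m/s²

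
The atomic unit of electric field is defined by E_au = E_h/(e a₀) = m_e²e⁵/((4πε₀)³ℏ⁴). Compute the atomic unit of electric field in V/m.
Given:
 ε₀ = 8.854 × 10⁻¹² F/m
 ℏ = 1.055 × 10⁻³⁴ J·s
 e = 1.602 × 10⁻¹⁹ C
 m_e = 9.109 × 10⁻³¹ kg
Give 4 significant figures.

E_au = E_h/(e a₀) = m_e²e⁵/((4πε₀)³ℏ⁴)
E_h = 4.354 × 10⁻¹⁸ J
a₀ = 5.297 × 10⁻¹¹ m
E_h/(e·a₀) = 5.131 × 10¹¹ V/m

5.131 × 10¹¹ V/m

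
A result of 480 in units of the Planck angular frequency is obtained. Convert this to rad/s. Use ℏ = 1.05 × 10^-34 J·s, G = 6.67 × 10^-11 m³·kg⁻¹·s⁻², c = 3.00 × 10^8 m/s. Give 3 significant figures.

One Planck angular frequency: ω_P = √(c⁵/(ℏG)) = 1.86 × 10^43 rad/s.
480 × 1.86 × 10^43 rad/s = 8.94 × 10^45 rad/s

8.94 × 10^45 rad/s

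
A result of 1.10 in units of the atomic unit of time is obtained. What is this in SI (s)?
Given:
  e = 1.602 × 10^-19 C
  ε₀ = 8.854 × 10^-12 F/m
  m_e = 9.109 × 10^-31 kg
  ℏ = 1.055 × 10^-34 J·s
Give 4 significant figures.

One atomic unit of time: τ_au = (4πε₀)²ℏ³/(m_e e⁴) = 2.423 × 10^-17 s.
1.10 × 2.423 × 10^-17 s = 2.665 × 10^-17 s

2.665 × 10^-17 s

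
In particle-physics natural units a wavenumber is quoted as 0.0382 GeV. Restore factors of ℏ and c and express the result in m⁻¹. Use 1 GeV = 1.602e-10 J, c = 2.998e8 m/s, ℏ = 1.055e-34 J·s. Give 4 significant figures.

Inverse length is [E]/(ℏc).
1 GeV → 1/(ℏc) × (1 GeV in J) = 5.065e15 m⁻¹.
Result: 0.0382 × 5.065e15 = 1.935e14 m⁻¹.

1.935e14 m⁻¹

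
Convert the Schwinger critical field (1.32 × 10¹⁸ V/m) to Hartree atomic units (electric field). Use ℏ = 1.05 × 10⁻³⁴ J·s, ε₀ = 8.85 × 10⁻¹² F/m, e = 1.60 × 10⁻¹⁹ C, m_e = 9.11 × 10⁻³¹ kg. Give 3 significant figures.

2.54 × 10⁶

atomic unit of electric field: E_au = E_h/(e a₀) = m_e²e⁵/((4πε₀)³ℏ⁴) = 5.20 × 10¹¹ V/m.
1.32 × 10¹⁸ / 5.20 × 10¹¹ = 2.54 × 10⁶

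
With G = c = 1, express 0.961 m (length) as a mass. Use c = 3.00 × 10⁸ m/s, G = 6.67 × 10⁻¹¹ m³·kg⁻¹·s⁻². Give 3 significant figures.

Length → mass via c²/G.
0.961 m × (c²/G) = 1.30 × 10²⁷ kg

1.30 × 10²⁷ kg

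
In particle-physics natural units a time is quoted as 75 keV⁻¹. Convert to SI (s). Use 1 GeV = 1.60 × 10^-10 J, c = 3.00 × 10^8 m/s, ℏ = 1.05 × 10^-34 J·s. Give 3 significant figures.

4.92 × 10^-17 s

A time is [E]⁻¹ in ℏ=c=1; restore one factor of ℏ.
1 GeV⁻¹ → ℏ × (1 GeV in J)⁻¹ = 6.56 × 10^-25 s.
Convert the energy scale: 75 keV⁻¹ = 7.50 × 10^7 GeV⁻¹.
Result: 7.50 × 10^7 × 6.56 × 10^-25 = 4.92 × 10^-17 s.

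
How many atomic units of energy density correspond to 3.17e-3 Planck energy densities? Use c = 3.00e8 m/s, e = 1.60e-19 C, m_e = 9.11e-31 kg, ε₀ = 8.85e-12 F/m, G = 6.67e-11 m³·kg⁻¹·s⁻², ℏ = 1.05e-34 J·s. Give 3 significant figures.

Planck energy density: u_P = c⁷/(ℏG²) = 4.68e113 J/m³
atomic unit of energy density: u_au = E_h/a₀³ = m_e⁴e¹⁰/((4πε₀)⁵ℏ⁸) = 3.01e13 J/m³
3.17e-3 × 4.68e113 / 3.01e13 = 4.93e97

4.93e97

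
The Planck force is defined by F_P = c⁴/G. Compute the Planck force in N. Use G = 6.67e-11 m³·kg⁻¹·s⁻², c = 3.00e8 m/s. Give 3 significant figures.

1.21e44 N

F_P = c⁴/G
  = 8.10e33 / 6.67e-11
  = 1.21e44 N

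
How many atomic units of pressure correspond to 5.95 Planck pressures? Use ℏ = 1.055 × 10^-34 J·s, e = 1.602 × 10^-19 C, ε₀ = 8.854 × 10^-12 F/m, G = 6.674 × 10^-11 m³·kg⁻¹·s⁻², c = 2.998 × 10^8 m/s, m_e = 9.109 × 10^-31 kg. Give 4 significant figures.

9.410 × 10^100

Planck pressure: p_P = c⁷/(ℏG²) = 4.632 × 10^113 Pa
atomic unit of pressure: P_au = E_h/a₀³ = m_e⁴e¹⁰/((4πε₀)⁵ℏ⁸) = 2.929 × 10^13 Pa
5.95 × 4.632 × 10^113 / 2.929 × 10^13 = 9.410 × 10^100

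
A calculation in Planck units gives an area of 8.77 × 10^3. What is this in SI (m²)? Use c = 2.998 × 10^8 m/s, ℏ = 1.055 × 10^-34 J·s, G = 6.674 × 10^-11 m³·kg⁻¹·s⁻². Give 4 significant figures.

2.292 × 10^-66 m²

One Planck area: A_P = ℏG/c³ = 2.613 × 10^-70 m².
8.77 × 10^3 × 2.613 × 10^-70 m² = 2.292 × 10^-66 m²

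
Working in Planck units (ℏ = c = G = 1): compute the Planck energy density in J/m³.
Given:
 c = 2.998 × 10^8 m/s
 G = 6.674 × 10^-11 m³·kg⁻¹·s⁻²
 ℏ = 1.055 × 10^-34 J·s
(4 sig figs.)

4.632 × 10^113 J/m³

Dimensional analysis gives u_P = c⁷/(ℏG²).
  = 2.177 × 10^59 / 4.699 × 10^-55
  = 4.632 × 10^113 J/m³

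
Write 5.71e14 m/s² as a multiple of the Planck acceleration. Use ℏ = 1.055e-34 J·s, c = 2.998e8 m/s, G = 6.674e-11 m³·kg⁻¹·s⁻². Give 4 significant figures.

Planck acceleration: a_P = √(c⁷/(ℏG)) = 5.560e51 m/s².
5.71e14 / 5.560e51 = 1.027e-37

1.027e-37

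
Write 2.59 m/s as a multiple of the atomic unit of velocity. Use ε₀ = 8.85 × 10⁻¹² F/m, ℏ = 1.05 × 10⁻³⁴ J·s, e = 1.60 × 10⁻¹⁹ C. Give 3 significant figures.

atomic unit of velocity: v_au = e²/(4πε₀ℏ) = 2.19 × 10⁶ m/s.
2.59 / 2.19 × 10⁶ = 1.18 × 10⁻⁶

1.18 × 10⁻⁶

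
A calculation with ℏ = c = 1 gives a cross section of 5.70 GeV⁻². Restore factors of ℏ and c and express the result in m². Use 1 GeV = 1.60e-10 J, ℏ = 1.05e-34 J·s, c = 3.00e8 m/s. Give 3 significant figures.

2.21e-31 m²

Area is [L]² = [E]⁻²·(ℏc)²; restore (ℏc)².
1 GeV⁻² → (ℏc)² × (1 GeV in J)⁻² = 3.88e-32 m².
Result: 5.70 × 3.88e-32 = 2.21e-31 m².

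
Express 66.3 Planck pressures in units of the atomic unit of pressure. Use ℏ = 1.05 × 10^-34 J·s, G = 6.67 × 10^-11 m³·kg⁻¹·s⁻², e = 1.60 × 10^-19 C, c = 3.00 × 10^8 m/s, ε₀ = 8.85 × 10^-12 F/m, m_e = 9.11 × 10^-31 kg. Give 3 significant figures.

Planck pressure: p_P = c⁷/(ℏG²) = 4.68 × 10^113 Pa
atomic unit of pressure: P_au = E_h/a₀³ = m_e⁴e¹⁰/((4πε₀)⁵ℏ⁸) = 3.01 × 10^13 Pa
66.3 × 4.68 × 10^113 / 3.01 × 10^13 = 1.03 × 10^102

1.03 × 10^102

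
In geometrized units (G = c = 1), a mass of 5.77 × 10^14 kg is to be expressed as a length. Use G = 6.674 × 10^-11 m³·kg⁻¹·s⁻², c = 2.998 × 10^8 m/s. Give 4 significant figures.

In G = c = 1 units mass has dimensions of length; the conversion factor is G/c².
5.77 × 10^14 kg × (G/c²) = 4.284 × 10^-13 m

4.284 × 10^-13 m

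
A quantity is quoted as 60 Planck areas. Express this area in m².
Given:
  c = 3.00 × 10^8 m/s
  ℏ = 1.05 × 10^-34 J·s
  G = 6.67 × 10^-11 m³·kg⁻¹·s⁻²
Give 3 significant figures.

1.56 × 10^-68 m²

One Planck area: A_P = ℏG/c³ = 2.59 × 10^-70 m².
60 × 2.59 × 10^-70 m² = 1.56 × 10^-68 m²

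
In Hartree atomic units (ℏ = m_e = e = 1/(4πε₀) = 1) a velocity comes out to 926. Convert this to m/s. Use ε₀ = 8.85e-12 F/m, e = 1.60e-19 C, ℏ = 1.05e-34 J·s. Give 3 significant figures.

One atomic unit of velocity: v_au = e²/(4πε₀ℏ) = 2.19e6 m/s.
926 × 2.19e6 m/s = 2.03e9 m/s

2.03e9 m/s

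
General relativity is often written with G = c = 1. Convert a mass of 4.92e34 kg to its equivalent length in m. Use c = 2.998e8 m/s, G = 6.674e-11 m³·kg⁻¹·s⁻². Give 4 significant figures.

3.653e7 m

In G = c = 1 units mass has dimensions of length; the conversion factor is G/c².
4.92e34 kg × (G/c²) = 3.653e7 m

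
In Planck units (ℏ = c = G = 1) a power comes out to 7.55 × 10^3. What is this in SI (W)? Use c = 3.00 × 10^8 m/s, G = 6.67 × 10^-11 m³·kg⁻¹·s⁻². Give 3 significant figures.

One Planck power: P_P = c⁵/G = 3.64 × 10^52 W.
7.55 × 10^3 × 3.64 × 10^52 W = 2.75 × 10^56 W

2.75 × 10^56 W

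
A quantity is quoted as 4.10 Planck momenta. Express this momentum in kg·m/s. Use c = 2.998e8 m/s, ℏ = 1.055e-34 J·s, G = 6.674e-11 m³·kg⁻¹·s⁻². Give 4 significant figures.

One Planck momentum: p_P = √(ℏc³/G) = 6.527 kg·m/s.
4.10 × 6.527 kg·m/s = 26.76 kg·m/s

26.76 kg·m/s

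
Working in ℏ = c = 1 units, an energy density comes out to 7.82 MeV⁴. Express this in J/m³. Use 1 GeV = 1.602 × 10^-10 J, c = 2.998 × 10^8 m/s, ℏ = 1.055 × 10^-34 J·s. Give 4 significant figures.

1.628 × 10^26 J/m³

[E]/[L]³ = [E]⁴/(ℏc)³; restore (ℏc)⁻³.
1 GeV⁴ → 1/(ℏc)³ × (1 GeV in J)⁴ = 2.082 × 10^37 J/m³.
Convert the energy scale: 7.82 MeV⁴ = 7.82 × 10^-12 GeV⁴.
Result: 7.82 × 10^-12 × 2.082 × 10^37 = 1.628 × 10^26 J/m³.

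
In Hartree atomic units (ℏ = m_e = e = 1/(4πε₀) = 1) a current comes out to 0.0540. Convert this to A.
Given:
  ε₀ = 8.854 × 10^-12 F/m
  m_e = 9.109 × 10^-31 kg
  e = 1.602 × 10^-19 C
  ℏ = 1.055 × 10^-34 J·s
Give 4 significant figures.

One atomic unit of electric current: I_au = e E_h/ℏ = m_e e⁵/((4πε₀)²ℏ³) = 6.612 × 10^-3 A.
0.0540 × 6.612 × 10^-3 A = 3.570 × 10^-4 A

3.570 × 10^-4 A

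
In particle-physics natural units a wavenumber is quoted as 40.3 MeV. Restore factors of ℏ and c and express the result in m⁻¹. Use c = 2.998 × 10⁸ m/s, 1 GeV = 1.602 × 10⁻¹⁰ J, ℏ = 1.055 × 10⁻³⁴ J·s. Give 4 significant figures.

Inverse length is [E]/(ℏc).
1 GeV → 1/(ℏc) × (1 GeV in J) = 5.065 × 10¹⁵ m⁻¹.
Convert the energy scale: 40.3 MeV = 0.0403 GeV.
Result: 0.0403 × 5.065 × 10¹⁵ = 2.041 × 10¹⁴ m⁻¹.

2.041 × 10¹⁴ m⁻¹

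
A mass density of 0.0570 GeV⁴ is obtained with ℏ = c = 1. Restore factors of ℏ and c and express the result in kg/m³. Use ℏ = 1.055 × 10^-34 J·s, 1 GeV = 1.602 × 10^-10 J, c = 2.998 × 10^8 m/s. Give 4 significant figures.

1.320 × 10^19 kg/m³

Mass density is [E]/(c²[L]³) = [E]⁴/(ℏ³c⁵).
1 GeV⁴ → 1/(ℏ³c⁵) × (1 GeV in J)⁴ = 2.316 × 10^20 kg/m³.
Result: 0.0570 × 2.316 × 10^20 = 1.320 × 10^19 kg/m³.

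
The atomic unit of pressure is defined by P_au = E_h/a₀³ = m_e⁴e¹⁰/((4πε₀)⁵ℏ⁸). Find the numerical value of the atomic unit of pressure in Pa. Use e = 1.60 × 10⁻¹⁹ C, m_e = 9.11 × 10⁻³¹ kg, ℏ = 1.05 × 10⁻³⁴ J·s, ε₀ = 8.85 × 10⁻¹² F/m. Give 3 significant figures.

P_au = E_h/a₀³ = m_e⁴e¹⁰/((4πε₀)⁵ℏ⁸)
E_h = 4.38 × 10⁻¹⁸ J
a₀ = 5.26 × 10⁻¹¹ m
E_h/a₀³ = 3.01 × 10¹³ Pa

3.01 × 10¹³ Pa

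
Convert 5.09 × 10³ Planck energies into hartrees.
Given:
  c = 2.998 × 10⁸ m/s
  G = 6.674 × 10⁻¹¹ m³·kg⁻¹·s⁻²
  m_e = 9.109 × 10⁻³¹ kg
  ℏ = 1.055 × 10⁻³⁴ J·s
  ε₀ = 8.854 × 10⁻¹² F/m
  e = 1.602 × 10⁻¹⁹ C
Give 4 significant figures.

2.287 × 10³⁰

Planck energy: E_P = √(ℏc⁵/G) = 1.957 × 10⁹ J
hartree: E_h = m_e e⁴/(4πε₀ℏ)² = 4.354 × 10⁻¹⁸ J
5.09 × 10³ × 1.957 × 10⁹ / 4.354 × 10⁻¹⁸ = 2.287 × 10³⁰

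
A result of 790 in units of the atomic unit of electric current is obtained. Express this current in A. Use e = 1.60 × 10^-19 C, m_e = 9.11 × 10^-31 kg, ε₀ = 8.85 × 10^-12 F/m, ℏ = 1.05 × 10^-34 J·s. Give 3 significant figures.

5.27 A

One atomic unit of electric current: I_au = e E_h/ℏ = m_e e⁵/((4πε₀)²ℏ³) = 6.67 × 10^-3 A.
790 × 6.67 × 10^-3 A = 5.27 A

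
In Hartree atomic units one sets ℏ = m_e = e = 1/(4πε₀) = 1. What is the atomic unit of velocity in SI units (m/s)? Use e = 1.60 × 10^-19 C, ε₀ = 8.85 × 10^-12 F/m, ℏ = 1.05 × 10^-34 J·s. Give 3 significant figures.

v_au = e²/(4πε₀ℏ)
  = 2.56 × 10^-38 / 1.17 × 10^-44
  = 2.19 × 10^6 m/s

2.19 × 10^6 m/s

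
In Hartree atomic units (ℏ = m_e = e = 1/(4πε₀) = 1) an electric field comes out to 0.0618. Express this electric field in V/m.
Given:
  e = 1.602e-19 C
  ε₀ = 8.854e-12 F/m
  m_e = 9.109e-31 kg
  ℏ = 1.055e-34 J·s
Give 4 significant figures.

One atomic unit of electric field: E_au = E_h/(e a₀) = m_e²e⁵/((4πε₀)³ℏ⁴) = 5.131e11 V/m.
0.0618 × 5.131e11 V/m = 3.171e10 V/m

3.171e10 V/m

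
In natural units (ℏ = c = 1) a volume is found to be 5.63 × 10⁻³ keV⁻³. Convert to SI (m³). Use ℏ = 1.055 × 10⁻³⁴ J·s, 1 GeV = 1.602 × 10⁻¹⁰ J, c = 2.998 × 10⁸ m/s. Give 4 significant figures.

Volume is [L]³ = [E]⁻³·(ℏc)³.
1 GeV⁻³ → (ℏc)³ × (1 GeV in J)⁻³ = 7.696 × 10⁻⁴⁸ m³.
Convert the energy scale: 5.63 × 10⁻³ keV⁻³ = 5.63 × 10¹⁵ GeV⁻³.
Result: 5.63 × 10¹⁵ × 7.696 × 10⁻⁴⁸ = 4.333 × 10⁻³² m³.

4.333 × 10⁻³² m³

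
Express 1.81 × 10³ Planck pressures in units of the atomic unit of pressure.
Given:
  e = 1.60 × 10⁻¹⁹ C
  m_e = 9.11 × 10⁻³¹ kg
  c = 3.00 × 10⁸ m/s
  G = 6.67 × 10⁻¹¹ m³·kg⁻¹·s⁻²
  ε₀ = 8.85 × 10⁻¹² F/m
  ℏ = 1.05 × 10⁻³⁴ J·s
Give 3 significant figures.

Planck pressure: p_P = c⁷/(ℏG²) = 4.68 × 10¹¹³ Pa
atomic unit of pressure: P_au = E_h/a₀³ = m_e⁴e¹⁰/((4πε₀)⁵ℏ⁸) = 3.01 × 10¹³ Pa
1.81 × 10³ × 4.68 × 10¹¹³ / 3.01 × 10¹³ = 2.81 × 10¹⁰³

2.81 × 10¹⁰³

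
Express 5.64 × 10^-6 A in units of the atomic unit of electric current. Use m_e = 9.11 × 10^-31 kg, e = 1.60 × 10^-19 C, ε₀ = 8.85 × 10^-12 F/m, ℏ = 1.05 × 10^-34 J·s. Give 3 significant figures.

atomic unit of electric current: I_au = e E_h/ℏ = m_e e⁵/((4πε₀)²ℏ³) = 6.67 × 10^-3 A.
5.64 × 10^-6 / 6.67 × 10^-3 = 8.45 × 10^-4

8.45 × 10^-4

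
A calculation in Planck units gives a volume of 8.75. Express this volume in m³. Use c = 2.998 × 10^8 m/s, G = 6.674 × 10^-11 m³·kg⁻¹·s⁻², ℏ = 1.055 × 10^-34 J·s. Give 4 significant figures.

3.696 × 10^-104 m³

One Planck volume: V_P = (ℏG/c³)^(3/2) = 4.224 × 10^-105 m³.
8.75 × 4.224 × 10^-105 m³ = 3.696 × 10^-104 m³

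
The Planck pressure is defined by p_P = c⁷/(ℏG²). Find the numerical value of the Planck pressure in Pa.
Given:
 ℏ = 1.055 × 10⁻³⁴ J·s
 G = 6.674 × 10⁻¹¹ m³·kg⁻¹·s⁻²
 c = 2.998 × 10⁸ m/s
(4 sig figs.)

p_P = c⁷/(ℏG²)
  = 2.177 × 10⁵⁹ / 4.699 × 10⁻⁵⁵
  = 4.632 × 10¹¹³ Pa

4.632 × 10¹¹³ Pa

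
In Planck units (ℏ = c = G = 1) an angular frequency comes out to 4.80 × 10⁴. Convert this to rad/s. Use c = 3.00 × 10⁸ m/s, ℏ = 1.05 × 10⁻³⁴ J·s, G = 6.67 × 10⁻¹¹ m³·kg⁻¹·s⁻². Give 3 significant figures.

One Planck angular frequency: ω_P = √(c⁵/(ℏG)) = 1.86 × 10⁴³ rad/s.
4.80 × 10⁴ × 1.86 × 10⁴³ rad/s = 8.94 × 10⁴⁷ rad/s

8.94 × 10⁴⁷ rad/s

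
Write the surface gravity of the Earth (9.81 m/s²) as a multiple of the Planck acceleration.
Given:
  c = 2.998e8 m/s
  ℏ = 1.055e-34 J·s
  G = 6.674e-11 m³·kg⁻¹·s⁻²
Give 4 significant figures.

Planck acceleration: a_P = √(c⁷/(ℏG)) = 5.560e51 m/s².
9.81 / 5.560e51 = 1.764e-51

1.764e-51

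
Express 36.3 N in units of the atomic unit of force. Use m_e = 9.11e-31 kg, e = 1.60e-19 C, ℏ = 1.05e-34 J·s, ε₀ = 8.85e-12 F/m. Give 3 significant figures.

4.36e8

atomic unit of force: F_au = E_h/a₀ = m_e²e⁶/((4πε₀)³ℏ⁴) = 8.33e-8 N.
36.3 / 8.33e-8 = 4.36e8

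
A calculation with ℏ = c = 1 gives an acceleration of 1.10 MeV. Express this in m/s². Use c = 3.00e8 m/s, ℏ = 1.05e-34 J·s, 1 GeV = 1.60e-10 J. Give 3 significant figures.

Acceleration is [L]/[T]² = c·[E]/ℏ.
1 GeV → c/ℏ × (1 GeV in J) = 4.57e32 m/s².
Convert the energy scale: 1.10 MeV = 1.10e-3 GeV.
Result: 1.10e-3 × 4.57e32 = 5.03e29 m/s².

5.03e29 m/s²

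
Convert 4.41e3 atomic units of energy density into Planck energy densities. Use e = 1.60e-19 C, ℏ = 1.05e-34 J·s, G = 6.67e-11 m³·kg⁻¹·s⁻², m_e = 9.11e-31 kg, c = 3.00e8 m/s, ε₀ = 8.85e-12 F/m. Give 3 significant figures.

2.84e-97

atomic unit of energy density: u_au = E_h/a₀³ = m_e⁴e¹⁰/((4πε₀)⁵ℏ⁸) = 3.01e13 J/m³
Planck energy density: u_P = c⁷/(ℏG²) = 4.68e113 J/m³
4.41e3 × 3.01e13 / 4.68e113 = 2.84e-97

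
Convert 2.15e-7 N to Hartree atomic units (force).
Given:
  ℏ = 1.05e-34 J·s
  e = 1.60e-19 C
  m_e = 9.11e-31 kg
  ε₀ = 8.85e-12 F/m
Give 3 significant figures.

2.58

atomic unit of force: F_au = E_h/a₀ = m_e²e⁶/((4πε₀)³ℏ⁴) = 8.33e-8 N.
2.15e-7 / 8.33e-8 = 2.58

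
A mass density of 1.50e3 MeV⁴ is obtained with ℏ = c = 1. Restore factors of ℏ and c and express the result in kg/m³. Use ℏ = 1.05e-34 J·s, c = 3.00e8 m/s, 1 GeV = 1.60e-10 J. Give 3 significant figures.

Mass density is [E]/(c²[L]³) = [E]⁴/(ℏ³c⁵).
1 GeV⁴ → 1/(ℏ³c⁵) × (1 GeV in J)⁴ = 2.33e20 kg/m³.
Convert the energy scale: 1.50e3 MeV⁴ = 1.50e-9 GeV⁴.
Result: 1.50e-9 × 2.33e20 = 3.49e11 kg/m³.

3.49e11 kg/m³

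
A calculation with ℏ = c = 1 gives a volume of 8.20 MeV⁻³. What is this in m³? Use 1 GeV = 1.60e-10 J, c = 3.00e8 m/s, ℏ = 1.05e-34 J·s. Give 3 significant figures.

Volume is [L]³ = [E]⁻³·(ℏc)³.
1 GeV⁻³ → (ℏc)³ × (1 GeV in J)⁻³ = 7.63e-48 m³.
Convert the energy scale: 8.20 MeV⁻³ = 8.20e9 GeV⁻³.
Result: 8.20e9 × 7.63e-48 = 6.26e-38 m³.

6.26e-38 m³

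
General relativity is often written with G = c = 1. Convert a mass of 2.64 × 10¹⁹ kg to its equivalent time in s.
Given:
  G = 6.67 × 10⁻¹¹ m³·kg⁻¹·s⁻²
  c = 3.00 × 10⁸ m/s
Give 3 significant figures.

Mass → time via G/c³.
2.64 × 10¹⁹ kg × (G/c³) = 6.52 × 10⁻¹⁷ s

6.52 × 10⁻¹⁷ s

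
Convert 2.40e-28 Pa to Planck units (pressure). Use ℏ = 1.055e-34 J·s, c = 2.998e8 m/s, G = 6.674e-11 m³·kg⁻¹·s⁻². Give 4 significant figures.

5.181e-142

Planck pressure: p_P = c⁷/(ℏG²) = 4.632e113 Pa.
2.40e-28 / 4.632e113 = 5.181e-142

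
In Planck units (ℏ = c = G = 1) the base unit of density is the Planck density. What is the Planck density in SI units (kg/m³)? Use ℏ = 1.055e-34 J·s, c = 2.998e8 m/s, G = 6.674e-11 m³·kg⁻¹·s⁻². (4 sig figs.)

5.154e96 kg/m³

ρ_P = c⁵/(ℏG²)
  = 2.422e42 / 4.699e-55
  = 5.154e96 kg/m³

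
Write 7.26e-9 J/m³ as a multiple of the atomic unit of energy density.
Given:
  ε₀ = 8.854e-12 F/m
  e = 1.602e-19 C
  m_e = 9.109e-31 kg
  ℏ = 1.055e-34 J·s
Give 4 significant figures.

2.479e-22

atomic unit of energy density: u_au = E_h/a₀³ = m_e⁴e¹⁰/((4πε₀)⁵ℏ⁸) = 2.929e13 J/m³.
7.26e-9 / 2.929e13 = 2.479e-22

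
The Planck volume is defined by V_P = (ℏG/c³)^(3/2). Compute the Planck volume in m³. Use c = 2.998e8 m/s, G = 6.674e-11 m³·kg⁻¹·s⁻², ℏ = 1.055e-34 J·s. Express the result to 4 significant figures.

4.224e-105 m³

V_P = (ℏG/c³)^(3/2)
  = √(1.784e-209)
  = 4.224e-105 m³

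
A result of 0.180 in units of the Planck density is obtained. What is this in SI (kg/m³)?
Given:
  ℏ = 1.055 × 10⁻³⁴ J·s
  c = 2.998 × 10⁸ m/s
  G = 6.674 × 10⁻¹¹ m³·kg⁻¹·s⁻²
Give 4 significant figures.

9.277 × 10⁹⁵ kg/m³

One Planck density: ρ_P = c⁵/(ℏG²) = 5.154 × 10⁹⁶ kg/m³.
0.180 × 5.154 × 10⁹⁶ kg/m³ = 9.277 × 10⁹⁵ kg/m³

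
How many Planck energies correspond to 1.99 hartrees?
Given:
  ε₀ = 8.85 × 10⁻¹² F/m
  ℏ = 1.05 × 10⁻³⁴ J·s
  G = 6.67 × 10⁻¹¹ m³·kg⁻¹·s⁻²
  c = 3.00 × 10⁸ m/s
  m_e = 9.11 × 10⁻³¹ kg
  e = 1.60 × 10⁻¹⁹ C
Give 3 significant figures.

hartree: E_h = m_e e⁴/(4πε₀ℏ)² = 4.38 × 10⁻¹⁸ J
Planck energy: E_P = √(ℏc⁵/G) = 1.96 × 10⁹ J
1.99 × 4.38 × 10⁻¹⁸ / 1.96 × 10⁹ = 4.45 × 10⁻²⁷

4.45 × 10⁻²⁷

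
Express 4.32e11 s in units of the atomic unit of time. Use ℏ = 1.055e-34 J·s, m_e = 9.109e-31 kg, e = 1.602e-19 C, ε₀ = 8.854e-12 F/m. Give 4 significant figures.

atomic unit of time: τ_au = (4πε₀)²ℏ³/(m_e e⁴) = 2.423e-17 s.
4.32e11 / 2.423e-17 = 1.783e28

1.783e28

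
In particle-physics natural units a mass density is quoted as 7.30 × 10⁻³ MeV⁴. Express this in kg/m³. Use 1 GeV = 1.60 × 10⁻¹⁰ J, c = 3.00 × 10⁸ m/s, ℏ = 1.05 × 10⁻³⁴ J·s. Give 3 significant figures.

Mass density is [E]/(c²[L]³) = [E]⁴/(ℏ³c⁵).
1 GeV⁴ → 1/(ℏ³c⁵) × (1 GeV in J)⁴ = 2.33 × 10²⁰ kg/m³.
Convert the energy scale: 7.30 × 10⁻³ MeV⁴ = 7.30 × 10⁻¹⁵ GeV⁴.
Result: 7.30 × 10⁻¹⁵ × 2.33 × 10²⁰ = 1.70 × 10⁶ kg/m³.

1.70 × 10⁶ kg/m³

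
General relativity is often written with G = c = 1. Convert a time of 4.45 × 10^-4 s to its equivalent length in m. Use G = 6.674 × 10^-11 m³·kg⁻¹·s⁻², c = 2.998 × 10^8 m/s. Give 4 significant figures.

1.334 × 10^5 m

Time → length via c.
4.45 × 10^-4 s × (c) = 1.334 × 10^5 m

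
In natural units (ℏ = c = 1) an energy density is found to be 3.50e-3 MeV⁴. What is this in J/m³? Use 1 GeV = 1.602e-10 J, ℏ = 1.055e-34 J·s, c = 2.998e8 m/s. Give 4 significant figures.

7.286e22 J/m³

[E]/[L]³ = [E]⁴/(ℏc)³; restore (ℏc)⁻³.
1 GeV⁴ → 1/(ℏc)³ × (1 GeV in J)⁴ = 2.082e37 J/m³.
Convert the energy scale: 3.50e-3 MeV⁴ = 3.50e-15 GeV⁴.
Result: 3.50e-15 × 2.082e37 = 7.286e22 J/m³.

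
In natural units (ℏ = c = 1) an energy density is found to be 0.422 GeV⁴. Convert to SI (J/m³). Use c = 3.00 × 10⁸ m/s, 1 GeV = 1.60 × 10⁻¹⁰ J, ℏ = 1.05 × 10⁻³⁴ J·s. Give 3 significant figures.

8.85 × 10³⁶ J/m³

[E]/[L]³ = [E]⁴/(ℏc)³; restore (ℏc)⁻³.
1 GeV⁴ → 1/(ℏc)³ × (1 GeV in J)⁴ = 2.10 × 10³⁷ J/m³.
Result: 0.422 × 2.10 × 10³⁷ = 8.85 × 10³⁶ J/m³.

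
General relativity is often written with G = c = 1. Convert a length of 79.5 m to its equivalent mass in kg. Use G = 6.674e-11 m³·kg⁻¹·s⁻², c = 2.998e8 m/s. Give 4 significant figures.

1.071e29 kg

Length → mass via c²/G.
79.5 m × (c²/G) = 1.071e29 kg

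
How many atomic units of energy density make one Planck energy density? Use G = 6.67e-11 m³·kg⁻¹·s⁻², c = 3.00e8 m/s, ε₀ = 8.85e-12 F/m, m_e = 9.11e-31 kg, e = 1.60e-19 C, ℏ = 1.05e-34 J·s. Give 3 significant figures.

Planck energy density: u_P = c⁷/(ℏG²) = 4.68e113 J/m³
atomic unit of energy density: u_au = E_h/a₀³ = m_e⁴e¹⁰/((4πε₀)⁵ℏ⁸) = 3.01e13 J/m³
ratio = 4.68e113 / 3.01e13 = 1.55e100

1.55e100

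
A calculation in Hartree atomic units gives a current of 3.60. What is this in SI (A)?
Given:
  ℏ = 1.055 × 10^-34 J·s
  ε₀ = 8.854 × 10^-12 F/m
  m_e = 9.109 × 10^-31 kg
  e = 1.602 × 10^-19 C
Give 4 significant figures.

One atomic unit of electric current: I_au = e E_h/ℏ = m_e e⁵/((4πε₀)²ℏ³) = 6.612 × 10^-3 A.
3.60 × 6.612 × 10^-3 A = 0.02380 A

0.02380 A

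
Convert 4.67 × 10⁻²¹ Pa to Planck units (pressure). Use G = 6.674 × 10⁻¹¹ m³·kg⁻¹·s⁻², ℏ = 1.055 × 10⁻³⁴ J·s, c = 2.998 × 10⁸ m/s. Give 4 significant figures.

1.008 × 10⁻¹³⁴

Planck pressure: p_P = c⁷/(ℏG²) = 4.632 × 10¹¹³ Pa.
4.67 × 10⁻²¹ / 4.632 × 10¹¹³ = 1.008 × 10⁻¹³⁴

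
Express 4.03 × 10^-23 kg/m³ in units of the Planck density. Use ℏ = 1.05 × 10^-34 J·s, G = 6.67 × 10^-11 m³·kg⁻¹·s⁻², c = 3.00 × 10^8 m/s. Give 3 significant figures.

7.75 × 10^-120

Planck density: ρ_P = c⁵/(ℏG²) = 5.20 × 10^96 kg/m³.
4.03 × 10^-23 / 5.20 × 10^96 = 7.75 × 10^-120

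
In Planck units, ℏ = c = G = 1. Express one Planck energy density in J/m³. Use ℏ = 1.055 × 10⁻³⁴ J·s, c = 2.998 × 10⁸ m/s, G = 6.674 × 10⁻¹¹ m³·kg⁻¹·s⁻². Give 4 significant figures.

4.632 × 10¹¹³ J/m³

Dimensional analysis gives u_P = c⁷/(ℏG²).
  = 2.177 × 10⁵⁹ / 4.699 × 10⁻⁵⁵
  = 4.632 × 10¹¹³ J/m³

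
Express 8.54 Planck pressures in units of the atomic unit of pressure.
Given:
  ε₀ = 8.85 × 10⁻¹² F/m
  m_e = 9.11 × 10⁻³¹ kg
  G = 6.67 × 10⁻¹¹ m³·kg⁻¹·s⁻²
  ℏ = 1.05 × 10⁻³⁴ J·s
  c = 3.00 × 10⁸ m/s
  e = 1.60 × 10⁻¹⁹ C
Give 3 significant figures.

1.33 × 10¹⁰¹

Planck pressure: p_P = c⁷/(ℏG²) = 4.68 × 10¹¹³ Pa
atomic unit of pressure: P_au = E_h/a₀³ = m_e⁴e¹⁰/((4πε₀)⁵ℏ⁸) = 3.01 × 10¹³ Pa
8.54 × 4.68 × 10¹¹³ / 3.01 × 10¹³ = 1.33 × 10¹⁰¹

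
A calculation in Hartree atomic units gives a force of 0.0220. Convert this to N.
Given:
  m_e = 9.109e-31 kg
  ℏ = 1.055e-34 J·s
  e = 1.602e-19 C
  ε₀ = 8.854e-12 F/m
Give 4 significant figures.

One atomic unit of force: F_au = E_h/a₀ = m_e²e⁶/((4πε₀)³ℏ⁴) = 8.220e-8 N.
0.0220 × 8.220e-8 N = 1.808e-9 N

1.808e-9 N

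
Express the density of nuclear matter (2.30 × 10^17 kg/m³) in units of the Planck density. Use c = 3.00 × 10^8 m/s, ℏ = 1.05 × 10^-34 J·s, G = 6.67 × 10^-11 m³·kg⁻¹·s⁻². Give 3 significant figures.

4.42 × 10^-80

Planck density: ρ_P = c⁵/(ℏG²) = 5.20 × 10^96 kg/m³.
2.30 × 10^17 / 5.20 × 10^96 = 4.42 × 10^-80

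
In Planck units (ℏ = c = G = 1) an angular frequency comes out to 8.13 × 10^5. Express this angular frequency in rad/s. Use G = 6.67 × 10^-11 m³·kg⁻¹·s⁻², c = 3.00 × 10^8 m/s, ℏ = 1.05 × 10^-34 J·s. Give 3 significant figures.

One Planck angular frequency: ω_P = √(c⁵/(ℏG)) = 1.86 × 10^43 rad/s.
8.13 × 10^5 × 1.86 × 10^43 rad/s = 1.51 × 10^49 rad/s

1.51 × 10^49 rad/s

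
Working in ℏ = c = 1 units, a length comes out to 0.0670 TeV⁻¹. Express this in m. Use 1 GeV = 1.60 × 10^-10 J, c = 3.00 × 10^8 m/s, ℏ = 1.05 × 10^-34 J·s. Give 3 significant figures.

A length is [E]⁻¹ in ℏ=c=1; restore one factor of ℏc.
1 GeV⁻¹ → ℏc × (1 GeV in J)⁻¹ = 1.97 × 10^-16 m.
Convert the energy scale: 0.0670 TeV⁻¹ = 6.70 × 10^-5 GeV⁻¹.
Result: 6.70 × 10^-5 × 1.97 × 10^-16 = 1.32 × 10^-20 m.

1.32 × 10^-20 m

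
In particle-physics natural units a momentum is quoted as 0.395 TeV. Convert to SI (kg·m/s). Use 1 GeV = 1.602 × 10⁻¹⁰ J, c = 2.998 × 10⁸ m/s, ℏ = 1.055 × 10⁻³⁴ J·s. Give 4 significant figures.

2.111 × 10⁻¹⁶ kg·m/s

Momentum is [E]/c; divide by c.
1 GeV → 1/c × (1 GeV in J) = 5.344 × 10⁻¹⁹ kg·m/s.
Convert the energy scale: 0.395 TeV = 395 GeV.
Result: 395 × 5.344 × 10⁻¹⁹ = 2.111 × 10⁻¹⁶ kg·m/s.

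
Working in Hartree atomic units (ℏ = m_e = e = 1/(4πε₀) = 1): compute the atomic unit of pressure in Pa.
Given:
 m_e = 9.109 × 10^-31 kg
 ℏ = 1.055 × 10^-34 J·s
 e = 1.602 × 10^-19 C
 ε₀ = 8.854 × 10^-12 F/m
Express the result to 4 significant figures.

2.929 × 10^13 Pa

The unique combination of the constants set to 1 with dimensions of pressure is P_au = E_h/a₀³ = m_e⁴e¹⁰/((4πε₀)⁵ℏ⁸).
E_h = 4.354 × 10^-18 J
a₀ = 5.297 × 10^-11 m
E_h/a₀³ = 2.929 × 10^13 Pa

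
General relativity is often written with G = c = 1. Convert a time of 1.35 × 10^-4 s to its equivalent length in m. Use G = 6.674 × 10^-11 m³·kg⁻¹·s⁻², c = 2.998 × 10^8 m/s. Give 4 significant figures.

Time → length via c.
1.35 × 10^-4 s × (c) = 4.047 × 10^4 m

4.047 × 10^4 m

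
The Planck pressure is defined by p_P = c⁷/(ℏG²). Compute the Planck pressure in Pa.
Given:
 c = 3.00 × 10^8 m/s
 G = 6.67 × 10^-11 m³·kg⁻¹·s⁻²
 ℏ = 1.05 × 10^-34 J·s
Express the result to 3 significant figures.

p_P = c⁷/(ℏG²)
  = 2.19 × 10^59 / 4.67 × 10^-55
  = 4.68 × 10^113 Pa

4.68 × 10^113 Pa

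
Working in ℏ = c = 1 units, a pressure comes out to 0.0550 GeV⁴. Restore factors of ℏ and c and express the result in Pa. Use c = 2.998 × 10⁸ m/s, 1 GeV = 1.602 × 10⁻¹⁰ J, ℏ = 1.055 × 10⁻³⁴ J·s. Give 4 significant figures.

1.145 × 10³⁶ Pa

Pressure is [E]/[L]³ = [E]⁴/(ℏc)³.
1 GeV⁴ → 1/(ℏc)³ × (1 GeV in J)⁴ = 2.082 × 10³⁷ Pa.
Result: 0.0550 × 2.082 × 10³⁷ = 1.145 × 10³⁶ Pa.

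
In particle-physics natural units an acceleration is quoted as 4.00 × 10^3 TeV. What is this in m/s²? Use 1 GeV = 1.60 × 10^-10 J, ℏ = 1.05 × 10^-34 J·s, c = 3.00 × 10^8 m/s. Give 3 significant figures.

1.83 × 10^39 m/s²

Acceleration is [L]/[T]² = c·[E]/ℏ.
1 GeV → c/ℏ × (1 GeV in J) = 4.57 × 10^32 m/s².
Convert the energy scale: 4.00 × 10^3 TeV = 4.00 × 10^6 GeV.
Result: 4.00 × 10^6 × 4.57 × 10^32 = 1.83 × 10^39 m/s².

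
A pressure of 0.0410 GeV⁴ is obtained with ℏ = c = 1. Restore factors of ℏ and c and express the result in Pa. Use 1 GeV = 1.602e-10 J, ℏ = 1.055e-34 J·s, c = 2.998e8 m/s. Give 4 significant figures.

Pressure is [E]/[L]³ = [E]⁴/(ℏc)³.
1 GeV⁴ → 1/(ℏc)³ × (1 GeV in J)⁴ = 2.082e37 Pa.
Result: 0.0410 × 2.082e37 = 8.535e35 Pa.

8.535e35 Pa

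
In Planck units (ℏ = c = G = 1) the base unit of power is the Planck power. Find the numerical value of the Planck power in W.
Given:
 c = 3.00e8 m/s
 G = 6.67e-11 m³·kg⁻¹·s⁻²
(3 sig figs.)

P_P = c⁵/G
  = 2.43e42 / 6.67e-11
  = 3.64e52 W

3.64e52 W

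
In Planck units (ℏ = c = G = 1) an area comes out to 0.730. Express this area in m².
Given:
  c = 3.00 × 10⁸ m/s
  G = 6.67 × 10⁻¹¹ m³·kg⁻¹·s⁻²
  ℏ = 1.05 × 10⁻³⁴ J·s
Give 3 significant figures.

1.89 × 10⁻⁷⁰ m²

One Planck area: A_P = ℏG/c³ = 2.59 × 10⁻⁷⁰ m².
0.730 × 2.59 × 10⁻⁷⁰ m² = 1.89 × 10⁻⁷⁰ m²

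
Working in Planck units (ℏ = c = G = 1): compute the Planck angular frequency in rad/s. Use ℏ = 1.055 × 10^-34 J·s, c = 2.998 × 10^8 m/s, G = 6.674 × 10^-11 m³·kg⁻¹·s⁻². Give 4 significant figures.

Dimensional analysis gives ω_P = √(c⁵/(ℏG)).
  = √(3.440 × 10^86)
  = 1.855 × 10^43 rad/s

1.855 × 10^43 rad/s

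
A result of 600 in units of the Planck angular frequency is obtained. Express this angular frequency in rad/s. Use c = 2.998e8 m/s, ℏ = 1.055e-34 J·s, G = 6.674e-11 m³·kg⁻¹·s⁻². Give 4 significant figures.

1.113e46 rad/s

One Planck angular frequency: ω_P = √(c⁵/(ℏG)) = 1.855e43 rad/s.
600 × 1.855e43 rad/s = 1.113e46 rad/s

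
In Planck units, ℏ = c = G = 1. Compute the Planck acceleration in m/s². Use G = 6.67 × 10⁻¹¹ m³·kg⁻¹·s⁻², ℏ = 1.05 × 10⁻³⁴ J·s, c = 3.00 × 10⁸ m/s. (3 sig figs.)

Dimensional analysis gives a_P = √(c⁷/(ℏG)).
  = √(3.12 × 10¹⁰³)
  = 5.59 × 10⁵¹ m/s²

5.59 × 10⁵¹ m/s²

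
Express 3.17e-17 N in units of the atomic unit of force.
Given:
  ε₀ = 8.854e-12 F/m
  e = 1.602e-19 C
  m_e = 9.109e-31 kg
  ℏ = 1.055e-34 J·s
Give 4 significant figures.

3.857e-10

atomic unit of force: F_au = E_h/a₀ = m_e²e⁶/((4πε₀)³ℏ⁴) = 8.220e-8 N.
3.17e-17 / 8.220e-8 = 3.857e-10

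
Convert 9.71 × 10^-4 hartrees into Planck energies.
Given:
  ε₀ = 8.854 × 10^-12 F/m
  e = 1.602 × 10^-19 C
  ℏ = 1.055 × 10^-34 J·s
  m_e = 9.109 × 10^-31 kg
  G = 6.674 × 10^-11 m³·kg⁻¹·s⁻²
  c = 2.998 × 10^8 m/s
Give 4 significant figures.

hartree: E_h = m_e e⁴/(4πε₀ℏ)² = 4.354 × 10^-18 J
Planck energy: E_P = √(ℏc⁵/G) = 1.957 × 10^9 J
9.71 × 10^-4 × 4.354 × 10^-18 / 1.957 × 10^9 = 2.161 × 10^-30

2.161 × 10^-30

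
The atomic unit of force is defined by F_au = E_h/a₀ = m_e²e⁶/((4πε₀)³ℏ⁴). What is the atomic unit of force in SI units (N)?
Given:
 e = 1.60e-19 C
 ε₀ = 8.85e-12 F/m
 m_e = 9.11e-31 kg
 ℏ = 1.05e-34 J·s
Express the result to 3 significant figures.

F_au = E_h/a₀ = m_e²e⁶/((4πε₀)³ℏ⁴)
E_h = 4.38e-18 J
a₀ = 5.26e-11 m
E_h/a₀ = 8.33e-8 N

8.33e-8 N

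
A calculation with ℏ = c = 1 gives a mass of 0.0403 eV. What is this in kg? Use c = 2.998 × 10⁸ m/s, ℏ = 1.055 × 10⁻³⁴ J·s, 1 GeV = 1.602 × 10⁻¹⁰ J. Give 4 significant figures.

Mass is [E]/c²; divide by c².
1 GeV → 1/c² × (1 GeV in J) = 1.782 × 10⁻²⁷ kg.
Convert the energy scale: 0.0403 eV = 4.03 × 10⁻¹¹ GeV.
Result: 4.03 × 10⁻¹¹ × 1.782 × 10⁻²⁷ = 7.183 × 10⁻³⁸ kg.

7.183 × 10⁻³⁸ kg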